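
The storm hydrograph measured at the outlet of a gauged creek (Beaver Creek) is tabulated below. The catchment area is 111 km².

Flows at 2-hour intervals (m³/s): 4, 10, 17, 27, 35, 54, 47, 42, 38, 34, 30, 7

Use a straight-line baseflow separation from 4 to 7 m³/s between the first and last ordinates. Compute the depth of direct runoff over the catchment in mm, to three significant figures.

d ≈ 18.1 mm

Direct runoff: 0.00, 5.73, 12.45, 22.18, 29.91, 48.64, 41.36, 36.09, 31.82, 27.55, 23.27, 0.00 m³/s; ΣQ_DR = 279.0 m³/s.
V = ΣQ_DR · Δt = 279.0 × 7200 s = 2.009 × 10^6 m³.
Over A = 111 km², depth = V / A = 18.1 mm.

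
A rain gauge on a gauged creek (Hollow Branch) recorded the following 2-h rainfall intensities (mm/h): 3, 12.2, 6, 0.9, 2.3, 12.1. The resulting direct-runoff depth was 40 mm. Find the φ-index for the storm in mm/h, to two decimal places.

φ ≈ 3.43 mm/h

Only the 3 blocks with intensity above φ contribute runoff: 12.2, 6, 12.1 mm/h.
Σ(I−φ)·Δt = d  ⇒  (12.2+6+12.1 − 3φ)·2 = 40
φ = (30.30 − 40/2) / 3 = 3.43 mm/h.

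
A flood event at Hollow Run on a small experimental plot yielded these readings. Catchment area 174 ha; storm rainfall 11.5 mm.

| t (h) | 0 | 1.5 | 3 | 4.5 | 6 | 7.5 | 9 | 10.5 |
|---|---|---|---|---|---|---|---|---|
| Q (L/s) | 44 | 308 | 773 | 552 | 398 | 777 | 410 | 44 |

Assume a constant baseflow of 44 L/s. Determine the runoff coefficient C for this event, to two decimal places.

ΣQ_DR = 2954 L/s; V = ΣQ_DR·Δt = 1.595 × 10^7 L.
Runoff depth d = V / A = 9.168 mm.
C = d / P = 9.168 / 11.5 = 0.80.

C ≈ 0.80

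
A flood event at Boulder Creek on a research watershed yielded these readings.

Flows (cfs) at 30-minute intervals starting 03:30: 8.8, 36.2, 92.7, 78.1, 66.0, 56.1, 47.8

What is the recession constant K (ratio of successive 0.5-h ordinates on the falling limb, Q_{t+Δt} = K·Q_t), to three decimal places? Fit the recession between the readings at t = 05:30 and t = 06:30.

K ≈ 0.851

Using the recession-limb readings at t = 05:30 and t = 06:30: Q falls from 66.0 to 47.8 cfs over 2 intervals.
K = (Q₂/Q₁)^(1/2) = (47.8/66.0)^(1/2) = 0.851.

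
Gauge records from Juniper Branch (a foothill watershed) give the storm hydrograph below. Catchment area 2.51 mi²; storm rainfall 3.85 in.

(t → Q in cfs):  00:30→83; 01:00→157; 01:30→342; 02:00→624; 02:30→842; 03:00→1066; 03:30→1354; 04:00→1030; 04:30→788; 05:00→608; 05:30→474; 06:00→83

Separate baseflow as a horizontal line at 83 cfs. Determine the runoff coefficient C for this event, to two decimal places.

C ≈ 0.52

ΣQ_DR = 6455 cfs; V = ΣQ_DR·Δt = 1.162 × 10^7 ft³.
Runoff depth d = V / A = 1.993 in.
C = d / P = 1.993 / 3.85 = 0.52.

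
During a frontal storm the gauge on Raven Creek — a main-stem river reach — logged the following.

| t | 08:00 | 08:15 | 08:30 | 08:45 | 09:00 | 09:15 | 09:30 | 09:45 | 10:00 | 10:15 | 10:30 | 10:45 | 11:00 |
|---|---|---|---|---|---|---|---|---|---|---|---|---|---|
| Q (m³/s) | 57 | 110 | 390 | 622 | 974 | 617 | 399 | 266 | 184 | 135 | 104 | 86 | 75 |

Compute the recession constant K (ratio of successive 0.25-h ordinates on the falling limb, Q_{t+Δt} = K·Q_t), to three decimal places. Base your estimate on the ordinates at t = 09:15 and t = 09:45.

Using the recession-limb readings at t = 09:15 and t = 09:45: Q falls from 617 to 266 m³/s over 2 intervals.
K = (Q₂/Q₁)^(1/2) = (266/617)^(1/2) = 0.657.

K ≈ 0.657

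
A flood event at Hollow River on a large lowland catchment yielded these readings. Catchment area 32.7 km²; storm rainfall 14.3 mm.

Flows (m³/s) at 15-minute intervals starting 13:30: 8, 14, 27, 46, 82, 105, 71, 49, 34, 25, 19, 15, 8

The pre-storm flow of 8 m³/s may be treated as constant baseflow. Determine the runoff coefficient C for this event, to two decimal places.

C ≈ 0.77

ΣQ_DR = 399.0 m³/s; V = ΣQ_DR·Δt = 3.591 × 10^5 m³.
Runoff depth d = V / A = 10.98 mm.
C = d / P = 10.98 / 14.3 = 0.77.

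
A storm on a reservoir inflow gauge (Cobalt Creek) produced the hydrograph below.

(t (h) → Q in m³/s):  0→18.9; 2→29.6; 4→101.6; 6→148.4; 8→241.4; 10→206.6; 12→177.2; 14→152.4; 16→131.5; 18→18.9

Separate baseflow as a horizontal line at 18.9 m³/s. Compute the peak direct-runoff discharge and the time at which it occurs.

Subtracting baseflow gives direct-runoff ordinates: 0.0, 10.7, 82.7, 129.5, 222.5, 187.7, 158.3, 133.5, 112.6, 0.0 m³/s.
The maximum is 222.5 m³/s, occurring at the reading for t = 8 h.

Q_p = 222.5 m³/s at t = 8 h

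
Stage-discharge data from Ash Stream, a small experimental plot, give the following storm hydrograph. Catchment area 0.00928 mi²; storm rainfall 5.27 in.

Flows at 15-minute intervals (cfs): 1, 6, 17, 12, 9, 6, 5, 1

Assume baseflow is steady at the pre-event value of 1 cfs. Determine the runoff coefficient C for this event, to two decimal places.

ΣQ_DR = 49.00 cfs; V = ΣQ_DR·Δt = 44100 ft³.
Runoff depth d = V / A = 2.046 in.
C = d / P = 2.046 / 5.27 = 0.39.

C ≈ 0.39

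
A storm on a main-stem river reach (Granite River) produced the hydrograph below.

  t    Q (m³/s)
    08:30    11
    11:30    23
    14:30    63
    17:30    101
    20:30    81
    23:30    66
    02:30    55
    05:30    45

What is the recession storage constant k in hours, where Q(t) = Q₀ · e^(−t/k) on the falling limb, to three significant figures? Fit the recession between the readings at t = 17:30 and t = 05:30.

On the falling limb, Q drops from 101 to 45 m³/s between t = 17:30 and t = 05:30 (Δt = 12 h).
k = −Δt / ln(Q₂/Q₁) = −12 / ln(45/101) = 14.8 h.

k ≈ 14.8 h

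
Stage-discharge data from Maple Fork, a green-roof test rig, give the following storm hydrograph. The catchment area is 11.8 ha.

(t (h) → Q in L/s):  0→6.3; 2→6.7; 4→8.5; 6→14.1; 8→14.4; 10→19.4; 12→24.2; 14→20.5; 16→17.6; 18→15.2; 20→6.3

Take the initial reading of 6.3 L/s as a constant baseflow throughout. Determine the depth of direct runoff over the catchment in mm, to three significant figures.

d ≈ 5.12 mm

Direct runoff: 0.0, 0.4, 2.2, 7.8, 8.1, 13.1, 17.9, 14.2, 11.3, 8.9, 0.0 L/s; ΣQ_DR = 83.90 L/s.
V = ΣQ_DR · Δt = 83.90 × 7200 s = 6.041 × 10^5 L.
Over A = 11.8 ha, depth = V / A = 5.12 mm.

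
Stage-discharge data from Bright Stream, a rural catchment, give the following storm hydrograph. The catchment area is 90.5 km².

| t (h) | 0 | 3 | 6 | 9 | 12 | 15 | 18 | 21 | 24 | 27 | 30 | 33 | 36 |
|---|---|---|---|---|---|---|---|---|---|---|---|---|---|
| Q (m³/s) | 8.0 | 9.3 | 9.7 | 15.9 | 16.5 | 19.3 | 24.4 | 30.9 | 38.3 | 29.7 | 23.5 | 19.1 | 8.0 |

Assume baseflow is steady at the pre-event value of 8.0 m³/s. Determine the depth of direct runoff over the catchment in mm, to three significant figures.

d ≈ 17.7 mm

Direct runoff: 0.0, 1.3, 1.7, 7.9, 8.5, 11.3, 16.4, 22.9, 30.3, 21.7, 15.5, 11.1, 0.0 m³/s; ΣQ_DR = 148.6 m³/s.
V = ΣQ_DR · Δt = 148.6 × 10800 s = 1.605 × 10^6 m³.
Over A = 90.5 km², depth = V / A = 17.7 mm.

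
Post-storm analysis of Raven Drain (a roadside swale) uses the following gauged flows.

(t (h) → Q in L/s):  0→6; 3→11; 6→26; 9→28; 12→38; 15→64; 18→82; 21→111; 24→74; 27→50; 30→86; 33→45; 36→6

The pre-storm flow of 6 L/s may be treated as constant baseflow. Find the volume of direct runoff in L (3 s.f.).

V ≈ 5.93 × 10^6 L

Direct-runoff ordinates (Q − Q_b): 0.0, 5.0, 20.0, 22.0, 32.0, 58.0, 76.0, 105.0, 68.0, 44.0, 80.0, 39.0, 0.0 L/s.
ΣQ_DR = 549.0 L/s.
With Δt = 3 h = 10800 s, V = ΣQ_DR · Δt = 549.0 × 10800 = 5.93 × 10^6 L.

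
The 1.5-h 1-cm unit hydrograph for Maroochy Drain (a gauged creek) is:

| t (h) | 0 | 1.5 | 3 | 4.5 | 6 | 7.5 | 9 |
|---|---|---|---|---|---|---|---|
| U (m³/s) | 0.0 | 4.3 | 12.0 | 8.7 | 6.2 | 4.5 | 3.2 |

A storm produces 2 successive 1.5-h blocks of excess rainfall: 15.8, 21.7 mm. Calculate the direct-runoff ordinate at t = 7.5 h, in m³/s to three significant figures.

By discrete convolution, Q_j = Σ (P_i / 10 mm) · U_{j−i}.
At t = 7.5 h (j=5): Q = (15.8/10)·4.5 + (21.7/10)·6.2 = 20.6 m³/s.

Q ≈ 20.6 m³/s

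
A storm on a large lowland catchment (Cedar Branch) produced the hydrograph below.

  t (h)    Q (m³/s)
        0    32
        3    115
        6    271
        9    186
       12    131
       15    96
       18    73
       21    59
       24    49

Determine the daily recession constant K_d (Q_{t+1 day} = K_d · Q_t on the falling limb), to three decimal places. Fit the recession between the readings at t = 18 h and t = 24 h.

K_d ≈ 0.203

Between t = 18 h and t = 24 h the flow falls from 73 to 49 m³/s over 2×3 h = 6 h.
Per-interval ratio K = (49/73)^(1/2) = 0.8193; K_d = K^(24/3) = 0.203.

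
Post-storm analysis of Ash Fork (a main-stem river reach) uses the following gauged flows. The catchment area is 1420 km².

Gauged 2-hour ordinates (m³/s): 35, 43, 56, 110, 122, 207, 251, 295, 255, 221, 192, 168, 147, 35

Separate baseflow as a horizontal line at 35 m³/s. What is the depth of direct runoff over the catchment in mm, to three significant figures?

d ≈ 8.35 mm

Direct runoff: 0.0, 8.0, 21.0, 75.0, 87.0, 172.0, 216.0, 260.0, 220.0, 186.0, 157.0, 133.0, 112.0, 0.0 m³/s; ΣQ_DR = 1647 m³/s.
V = ΣQ_DR · Δt = 1647 × 7200 s = 1.186 × 10^7 m³.
Over A = 1420 km², depth = V / A = 8.35 mm.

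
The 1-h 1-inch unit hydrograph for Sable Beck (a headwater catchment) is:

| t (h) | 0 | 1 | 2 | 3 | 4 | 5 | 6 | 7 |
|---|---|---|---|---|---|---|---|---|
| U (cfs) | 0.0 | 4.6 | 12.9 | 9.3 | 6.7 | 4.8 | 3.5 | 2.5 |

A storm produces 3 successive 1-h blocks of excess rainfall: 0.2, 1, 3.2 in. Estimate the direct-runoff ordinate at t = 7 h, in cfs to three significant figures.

Q ≈ 19.4 cfs

By discrete convolution, Q_j = Σ (P_i / 1 in) · U_{j−i}.
At t = 7 h (j=7): Q = (0.2/1)·2.5 + (1/1)·3.5 + (3.2/1)·4.8 = 19.4 cfs.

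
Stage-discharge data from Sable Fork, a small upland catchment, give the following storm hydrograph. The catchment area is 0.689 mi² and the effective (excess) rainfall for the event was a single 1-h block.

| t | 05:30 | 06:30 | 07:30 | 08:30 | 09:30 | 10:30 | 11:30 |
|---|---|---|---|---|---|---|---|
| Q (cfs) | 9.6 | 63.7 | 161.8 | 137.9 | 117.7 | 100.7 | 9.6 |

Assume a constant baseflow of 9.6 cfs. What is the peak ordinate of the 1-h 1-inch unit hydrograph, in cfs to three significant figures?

Direct runoff: 0.0, 54.1, 152.2, 128.3, 108.1, 91.1, 0.0 cfs; ΣQ_DR = 533.8 cfs, peak = 152.2 cfs.
Runoff depth d = ΣQ_DR·Δt / A = 533.8 × 3600 / (0.689 mi²) = 1.201 in.
The 1-inch UH is the DRH scaled by (1 in)/d, so U_p = 152.2 × 1/1.201 = 127 cfs.

U_p ≈ 127 cfs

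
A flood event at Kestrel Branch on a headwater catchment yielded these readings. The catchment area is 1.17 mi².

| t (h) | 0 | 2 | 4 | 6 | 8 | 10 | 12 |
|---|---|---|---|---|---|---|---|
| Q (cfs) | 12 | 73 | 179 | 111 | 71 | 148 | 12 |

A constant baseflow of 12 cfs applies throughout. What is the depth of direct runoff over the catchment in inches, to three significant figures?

Direct runoff: 0.0, 61.0, 167.0, 99.0, 59.0, 136.0, 0.0 cfs; ΣQ_DR = 522.0 cfs.
V = ΣQ_DR · Δt = 522.0 × 7200 s = 3.758 × 10^6 ft³.
Over A = 1.17 mi², depth = V / A = 1.38 in.

d ≈ 1.38 in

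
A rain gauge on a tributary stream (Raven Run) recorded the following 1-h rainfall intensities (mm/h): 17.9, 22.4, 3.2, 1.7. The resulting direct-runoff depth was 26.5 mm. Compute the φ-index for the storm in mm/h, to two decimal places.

φ ≈ 6.90 mm/h

Only the 2 blocks with intensity above φ contribute runoff: 17.9, 22.4 mm/h.
Σ(I−φ)·Δt = d  ⇒  (17.9+22.4 − 2φ)·1 = 26.5
φ = (40.30 − 26.5/1) / 2 = 6.90 mm/h.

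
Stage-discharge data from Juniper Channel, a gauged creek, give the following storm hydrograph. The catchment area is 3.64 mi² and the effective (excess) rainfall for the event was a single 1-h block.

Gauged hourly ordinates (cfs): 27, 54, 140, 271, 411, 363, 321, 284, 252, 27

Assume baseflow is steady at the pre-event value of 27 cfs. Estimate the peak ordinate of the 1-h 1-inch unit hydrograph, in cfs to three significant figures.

U_p ≈ 480 cfs

Direct runoff: 0.0, 27.0, 113.0, 244.0, 384.0, 336.0, 294.0, 257.0, 225.0, 0.0 cfs; ΣQ_DR = 1880 cfs, peak = 384.0 cfs.
Runoff depth d = ΣQ_DR·Δt / A = 1880 × 3600 / (3.64 mi²) = 0.8003 in.
The 1-inch UH is the DRH scaled by (1 in)/d, so U_p = 384.0 × 1/0.8003 = 480 cfs.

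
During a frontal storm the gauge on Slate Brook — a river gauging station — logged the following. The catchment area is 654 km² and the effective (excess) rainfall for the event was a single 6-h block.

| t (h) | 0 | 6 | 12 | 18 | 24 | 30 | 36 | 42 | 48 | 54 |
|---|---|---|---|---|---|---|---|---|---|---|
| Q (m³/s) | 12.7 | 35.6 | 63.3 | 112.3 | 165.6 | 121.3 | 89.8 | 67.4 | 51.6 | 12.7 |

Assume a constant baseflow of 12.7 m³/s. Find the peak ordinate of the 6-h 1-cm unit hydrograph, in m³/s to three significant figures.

U_p ≈ 76.5 m³/s

Direct runoff: 0.0, 22.9, 50.6, 99.6, 152.9, 108.6, 77.1, 54.7, 38.9, 0.0 m³/s; ΣQ_DR = 605.3 m³/s, peak = 152.9 m³/s.
Runoff depth d = ΣQ_DR·Δt / A = 605.3 × 21600 / (654 km²) = 19.99 mm.
The 1-cm UH is the DRH scaled by (10 mm)/d, so U_p = 152.9 × 10/19.99 = 76.5 m³/s.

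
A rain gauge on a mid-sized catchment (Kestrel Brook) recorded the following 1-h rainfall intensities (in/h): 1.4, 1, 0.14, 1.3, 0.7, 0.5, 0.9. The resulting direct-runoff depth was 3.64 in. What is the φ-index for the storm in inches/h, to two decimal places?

Only the 6 blocks with intensity above φ contribute runoff: 1.4, 1, 1.3, 0.7, 0.5, 0.9 in/h.
Σ(I−φ)·Δt = d  ⇒  (1.4+1+1.3+0.7+0.5+0.9 − 6φ)·1 = 3.64
φ = (5.800 − 3.64/1) / 6 = 0.36 in/h.

φ ≈ 0.36 in/h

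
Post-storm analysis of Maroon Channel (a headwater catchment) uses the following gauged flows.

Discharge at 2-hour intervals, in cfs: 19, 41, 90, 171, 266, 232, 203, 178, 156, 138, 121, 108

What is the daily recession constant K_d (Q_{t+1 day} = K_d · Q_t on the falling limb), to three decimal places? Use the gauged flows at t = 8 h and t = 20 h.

K_d ≈ 0.207

Between t = 8 h and t = 20 h the flow falls from 266 to 121 cfs over 6×2 h = 12 h.
Per-interval ratio K = (121/266)^(1/6) = 0.8770; K_d = K^(24/2) = 0.207.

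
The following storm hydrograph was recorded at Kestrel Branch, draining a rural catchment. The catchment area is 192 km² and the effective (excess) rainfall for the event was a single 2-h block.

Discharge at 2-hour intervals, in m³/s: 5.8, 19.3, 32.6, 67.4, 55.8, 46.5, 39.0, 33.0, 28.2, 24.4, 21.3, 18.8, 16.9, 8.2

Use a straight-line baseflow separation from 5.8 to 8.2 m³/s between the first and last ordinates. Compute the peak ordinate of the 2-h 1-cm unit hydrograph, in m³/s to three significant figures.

U_p ≈ 51.0 m³/s

Direct runoff: 0.00, 13.32, 26.43, 61.05, 49.26, 39.78, 32.09, 25.91, 20.92, 16.94, 13.65, 10.97, 8.88, 0.00 m³/s; ΣQ_DR = 319.2 m³/s, peak = 61.05 m³/s.
Runoff depth d = ΣQ_DR·Δt / A = 319.2 × 7200 / (192 km²) = 11.97 mm.
The 1-cm UH is the DRH scaled by (10 mm)/d, so U_p = 61.05 × 10/11.97 = 51.0 m³/s.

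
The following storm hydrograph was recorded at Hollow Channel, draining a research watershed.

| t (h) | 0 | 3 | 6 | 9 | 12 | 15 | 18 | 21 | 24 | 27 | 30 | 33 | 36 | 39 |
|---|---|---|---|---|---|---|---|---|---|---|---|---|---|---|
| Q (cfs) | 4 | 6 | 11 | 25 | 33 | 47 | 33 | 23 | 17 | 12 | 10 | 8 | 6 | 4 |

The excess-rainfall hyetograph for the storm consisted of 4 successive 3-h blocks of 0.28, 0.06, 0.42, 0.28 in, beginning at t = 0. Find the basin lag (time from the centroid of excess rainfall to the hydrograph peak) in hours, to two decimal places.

Centroid of excess rainfall: t_c = Σ P_i·t̄_i / ΣP_i = 6.5192 h (block centres at 1.5, 4.5, 7.5, 10.5 h).
Hydrograph peak occurs at t = 15 h, so basin lag t_L = 15 − 6.5192 = 8.48 h.

t_L ≈ 8.48 h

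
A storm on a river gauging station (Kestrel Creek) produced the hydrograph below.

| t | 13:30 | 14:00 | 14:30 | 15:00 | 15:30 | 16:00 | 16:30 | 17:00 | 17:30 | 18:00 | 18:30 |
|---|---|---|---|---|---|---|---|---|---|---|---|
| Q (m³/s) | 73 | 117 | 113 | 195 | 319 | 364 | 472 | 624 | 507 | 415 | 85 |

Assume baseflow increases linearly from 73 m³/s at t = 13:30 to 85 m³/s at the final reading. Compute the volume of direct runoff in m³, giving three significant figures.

Direct-runoff ordinates (Q − Q_b): 0.00, 42.80, 37.60, 118.40, 241.20, 285.00, 391.80, 542.60, 424.40, 331.20, 0.00 m³/s.
ΣQ_DR = 2415 m³/s.
With Δt = 0.5 h = 1800 s, V = ΣQ_DR · Δt = 2415 × 1800 = 4.35 × 10^6 m³.

V ≈ 4.35 × 10^6 m³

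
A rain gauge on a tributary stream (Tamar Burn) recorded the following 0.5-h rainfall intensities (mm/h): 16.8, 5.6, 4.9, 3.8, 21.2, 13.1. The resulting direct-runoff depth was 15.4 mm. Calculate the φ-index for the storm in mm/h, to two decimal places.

φ ≈ 6.77 mm/h

Only the 3 blocks with intensity above φ contribute runoff: 16.8, 21.2, 13.1 mm/h.
Σ(I−φ)·Δt = d  ⇒  (16.8+21.2+13.1 − 3φ)·0.5 = 15.4
φ = (51.10 − 15.4/0.5) / 3 = 6.77 mm/h.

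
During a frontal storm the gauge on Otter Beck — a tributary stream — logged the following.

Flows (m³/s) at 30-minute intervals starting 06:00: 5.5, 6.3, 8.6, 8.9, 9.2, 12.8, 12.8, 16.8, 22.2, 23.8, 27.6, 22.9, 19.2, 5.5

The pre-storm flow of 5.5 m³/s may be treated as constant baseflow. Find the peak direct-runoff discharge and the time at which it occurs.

Q_p = 22.1 m³/s at t = 11:00

Subtracting baseflow gives direct-runoff ordinates: 0.0, 0.8, 3.1, 3.4, 3.7, 7.3, 7.3, 11.3, 16.7, 18.3, 22.1, 17.4, 13.7, 0.0 m³/s.
The maximum is 22.1 m³/s, occurring at the reading for t = 11:00.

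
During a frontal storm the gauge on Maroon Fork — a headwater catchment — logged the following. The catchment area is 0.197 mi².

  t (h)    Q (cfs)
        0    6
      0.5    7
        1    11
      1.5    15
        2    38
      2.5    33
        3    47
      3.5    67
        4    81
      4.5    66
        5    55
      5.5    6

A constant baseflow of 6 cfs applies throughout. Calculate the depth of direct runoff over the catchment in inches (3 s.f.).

d ≈ 1.42 in

Direct runoff: 0.0, 1.0, 5.0, 9.0, 32.0, 27.0, 41.0, 61.0, 75.0, 60.0, 49.0, 0.0 cfs; ΣQ_DR = 360.0 cfs.
V = ΣQ_DR · Δt = 360.0 × 1800 s = 6.480 × 10^5 ft³.
Over A = 0.197 mi², depth = V / A = 1.42 in.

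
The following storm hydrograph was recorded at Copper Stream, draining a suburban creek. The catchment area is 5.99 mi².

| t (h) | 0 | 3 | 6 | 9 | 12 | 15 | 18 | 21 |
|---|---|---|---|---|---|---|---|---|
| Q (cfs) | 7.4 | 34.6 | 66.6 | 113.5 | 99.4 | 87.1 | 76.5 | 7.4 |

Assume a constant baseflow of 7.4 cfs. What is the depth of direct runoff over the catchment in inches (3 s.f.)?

Direct runoff: 0.0, 27.2, 59.2, 106.1, 92.0, 79.7, 69.1, 0.0 cfs; ΣQ_DR = 433.3 cfs.
V = ΣQ_DR · Δt = 433.3 × 10800 s = 4.680 × 10^6 ft³.
Over A = 5.99 mi², depth = V / A = 0.336 in.

d ≈ 0.336 in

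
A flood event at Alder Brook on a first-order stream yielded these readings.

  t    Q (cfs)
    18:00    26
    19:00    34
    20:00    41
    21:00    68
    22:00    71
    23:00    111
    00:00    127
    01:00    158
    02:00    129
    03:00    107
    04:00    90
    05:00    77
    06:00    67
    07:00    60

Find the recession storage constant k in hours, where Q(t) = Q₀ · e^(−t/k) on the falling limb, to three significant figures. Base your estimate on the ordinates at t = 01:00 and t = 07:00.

On the falling limb, Q drops from 158 to 60 cfs between t = 01:00 and t = 07:00 (Δt = 6 h).
k = −Δt / ln(Q₂/Q₁) = −6 / ln(60/158) = 6.20 h.

k ≈ 6.20 h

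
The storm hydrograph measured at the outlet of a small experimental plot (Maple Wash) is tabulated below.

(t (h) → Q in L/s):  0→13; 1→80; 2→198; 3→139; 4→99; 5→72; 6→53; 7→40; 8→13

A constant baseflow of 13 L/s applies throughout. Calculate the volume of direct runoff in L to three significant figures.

Direct-runoff ordinates (Q − Q_b): 0.0, 67.0, 185.0, 126.0, 86.0, 59.0, 40.0, 27.0, 0.0 L/s.
ΣQ_DR = 590.0 L/s.
With Δt = 1 h = 3600 s, V = ΣQ_DR · Δt = 590.0 × 3600 = 2.12 × 10^6 L.

V ≈ 2.12 × 10^6 L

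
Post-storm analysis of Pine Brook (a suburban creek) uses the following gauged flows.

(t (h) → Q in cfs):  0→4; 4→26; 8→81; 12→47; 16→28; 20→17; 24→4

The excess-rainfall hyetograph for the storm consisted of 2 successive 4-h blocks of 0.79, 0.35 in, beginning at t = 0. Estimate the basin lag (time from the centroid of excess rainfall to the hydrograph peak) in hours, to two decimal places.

t_L ≈ 4.77 h

Centroid of excess rainfall: t_c = Σ P_i·t̄_i / ΣP_i = 3.2281 h (block centres at 2, 6 h).
Hydrograph peak occurs at t = 8 h, so basin lag t_L = 8 − 3.2281 = 4.77 h.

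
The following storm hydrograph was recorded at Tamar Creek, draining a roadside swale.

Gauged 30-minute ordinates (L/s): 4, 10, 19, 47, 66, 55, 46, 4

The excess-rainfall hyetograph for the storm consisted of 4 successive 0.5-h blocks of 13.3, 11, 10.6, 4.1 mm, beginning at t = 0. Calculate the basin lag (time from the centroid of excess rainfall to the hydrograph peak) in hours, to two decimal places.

Centroid of excess rainfall: t_c = Σ P_i·t̄_i / ΣP_i = 0.8205 h (block centres at 0.25, 0.75, 1.25, 1.75 h).
Hydrograph peak occurs at t = 2 h, so basin lag t_L = 2 − 0.8205 = 1.18 h.

t_L ≈ 1.18 h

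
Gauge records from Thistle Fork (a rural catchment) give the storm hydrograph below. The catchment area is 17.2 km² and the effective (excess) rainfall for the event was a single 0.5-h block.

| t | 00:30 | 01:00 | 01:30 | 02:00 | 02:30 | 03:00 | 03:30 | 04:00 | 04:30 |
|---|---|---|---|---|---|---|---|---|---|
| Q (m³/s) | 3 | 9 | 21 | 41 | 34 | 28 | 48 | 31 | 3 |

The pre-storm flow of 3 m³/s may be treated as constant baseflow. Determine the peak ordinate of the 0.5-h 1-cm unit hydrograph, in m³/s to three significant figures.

Direct runoff: 0.0, 6.0, 18.0, 38.0, 31.0, 25.0, 45.0, 28.0, 0.0 m³/s; ΣQ_DR = 191.0 m³/s, peak = 45.0 m³/s.
Runoff depth d = ΣQ_DR·Δt / A = 191.0 × 1800 / (17.2 km²) = 19.99 mm.
The 1-cm UH is the DRH scaled by (10 mm)/d, so U_p = 45.0 × 10/19.99 = 22.5 m³/s.

U_p ≈ 22.5 m³/s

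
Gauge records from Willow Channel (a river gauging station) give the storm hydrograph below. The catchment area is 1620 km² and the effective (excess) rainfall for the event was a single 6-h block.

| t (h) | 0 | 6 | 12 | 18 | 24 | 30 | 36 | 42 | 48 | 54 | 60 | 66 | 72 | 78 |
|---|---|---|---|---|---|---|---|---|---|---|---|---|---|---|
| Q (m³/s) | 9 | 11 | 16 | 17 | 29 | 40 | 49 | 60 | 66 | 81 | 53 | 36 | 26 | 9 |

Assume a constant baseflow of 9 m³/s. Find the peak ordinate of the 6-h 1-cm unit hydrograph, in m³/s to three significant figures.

U_p ≈ 144 m³/s

Direct runoff: 0.0, 2.0, 7.0, 8.0, 20.0, 31.0, 40.0, 51.0, 57.0, 72.0, 44.0, 27.0, 17.0, 0.0 m³/s; ΣQ_DR = 376.0 m³/s, peak = 72.0 m³/s.
Runoff depth d = ΣQ_DR·Δt / A = 376.0 × 21600 / (1620 km²) = 5.013 mm.
The 1-cm UH is the DRH scaled by (10 mm)/d, so U_p = 72.0 × 10/5.013 = 144 m³/s.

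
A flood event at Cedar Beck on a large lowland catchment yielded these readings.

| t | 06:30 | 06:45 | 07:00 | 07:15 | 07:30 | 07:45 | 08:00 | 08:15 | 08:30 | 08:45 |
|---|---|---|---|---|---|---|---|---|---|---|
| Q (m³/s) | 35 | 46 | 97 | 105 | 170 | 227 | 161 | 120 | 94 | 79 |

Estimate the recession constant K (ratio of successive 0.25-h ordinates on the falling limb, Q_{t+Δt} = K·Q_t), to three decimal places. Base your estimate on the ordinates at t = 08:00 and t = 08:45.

K ≈ 0.789

Using the recession-limb readings at t = 08:00 and t = 08:45: Q falls from 161 to 79 m³/s over 3 intervals.
K = (Q₂/Q₁)^(1/3) = (79/161)^(1/3) = 0.789.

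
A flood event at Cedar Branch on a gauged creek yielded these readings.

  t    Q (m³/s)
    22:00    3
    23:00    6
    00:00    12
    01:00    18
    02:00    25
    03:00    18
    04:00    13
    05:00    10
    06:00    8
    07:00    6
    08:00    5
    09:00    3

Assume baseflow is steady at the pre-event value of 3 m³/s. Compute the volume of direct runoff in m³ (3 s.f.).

Direct-runoff ordinates (Q − Q_b): 0.0, 3.0, 9.0, 15.0, 22.0, 15.0, 10.0, 7.0, 5.0, 3.0, 2.0, 0.0 m³/s.
ΣQ_DR = 91.00 m³/s.
With Δt = 1 h = 3600 s, V = ΣQ_DR · Δt = 91.00 × 3600 = 3.28 × 10^5 m³.

V ≈ 3.28 × 10^5 m³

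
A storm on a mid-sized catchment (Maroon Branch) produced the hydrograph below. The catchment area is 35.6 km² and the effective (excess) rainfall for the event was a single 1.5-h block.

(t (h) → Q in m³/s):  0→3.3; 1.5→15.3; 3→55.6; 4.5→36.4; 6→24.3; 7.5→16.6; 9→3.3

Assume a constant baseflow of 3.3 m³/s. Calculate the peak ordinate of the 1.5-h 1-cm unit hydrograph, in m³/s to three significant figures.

Direct runoff: 0.0, 12.0, 52.3, 33.1, 21.0, 13.3, 0.0 m³/s; ΣQ_DR = 131.7 m³/s, peak = 52.3 m³/s.
Runoff depth d = ΣQ_DR·Δt / A = 131.7 × 5400 / (35.6 km²) = 19.98 mm.
The 1-cm UH is the DRH scaled by (10 mm)/d, so U_p = 52.3 × 10/19.98 = 26.2 m³/s.

U_p ≈ 26.2 m³/s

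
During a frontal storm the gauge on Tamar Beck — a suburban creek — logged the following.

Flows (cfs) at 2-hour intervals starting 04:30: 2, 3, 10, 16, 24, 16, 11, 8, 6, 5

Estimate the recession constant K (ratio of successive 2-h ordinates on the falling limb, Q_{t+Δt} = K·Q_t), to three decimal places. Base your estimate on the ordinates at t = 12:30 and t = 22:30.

K ≈ 0.731

Using the recession-limb readings at t = 12:30 and t = 22:30: Q falls from 24 to 5 cfs over 5 intervals.
K = (Q₂/Q₁)^(1/5) = (5/24)^(1/5) = 0.731.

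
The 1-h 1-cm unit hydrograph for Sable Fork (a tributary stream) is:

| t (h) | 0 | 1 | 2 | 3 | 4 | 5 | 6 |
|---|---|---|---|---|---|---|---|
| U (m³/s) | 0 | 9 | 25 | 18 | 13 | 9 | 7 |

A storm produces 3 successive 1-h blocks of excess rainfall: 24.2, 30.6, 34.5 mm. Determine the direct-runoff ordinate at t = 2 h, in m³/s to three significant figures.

By discrete convolution, Q_j = Σ (P_i / 10 mm) · U_{j−i}.
At t = 2 h (j=2): Q = (24.2/10)·25 + (30.6/10)·9 + (34.5/10)·0 = 88.0 m³/s.

Q ≈ 88.0 m³/s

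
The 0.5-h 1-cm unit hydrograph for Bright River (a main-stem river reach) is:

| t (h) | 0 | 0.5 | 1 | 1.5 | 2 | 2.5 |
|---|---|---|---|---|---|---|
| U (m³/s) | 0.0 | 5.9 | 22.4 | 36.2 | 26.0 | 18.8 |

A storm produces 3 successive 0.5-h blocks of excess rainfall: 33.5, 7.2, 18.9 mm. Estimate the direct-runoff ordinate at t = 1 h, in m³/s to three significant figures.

Q ≈ 79.3 m³/s

By discrete convolution, Q_j = Σ (P_i / 10 mm) · U_{j−i}.
At t = 1 h (j=2): Q = (33.5/10)·22.4 + (7.2/10)·5.9 + (18.9/10)·0.0 = 79.3 m³/s.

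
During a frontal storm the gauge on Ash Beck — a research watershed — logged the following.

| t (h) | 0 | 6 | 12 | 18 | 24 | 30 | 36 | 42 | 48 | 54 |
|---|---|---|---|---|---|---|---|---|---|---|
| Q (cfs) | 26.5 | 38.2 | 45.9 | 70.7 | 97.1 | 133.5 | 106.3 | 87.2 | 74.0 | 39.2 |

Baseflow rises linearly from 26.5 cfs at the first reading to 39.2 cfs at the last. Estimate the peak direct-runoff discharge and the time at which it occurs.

Subtracting baseflow gives direct-runoff ordinates: 0.00, 10.29, 16.58, 39.97, 64.96, 99.94, 71.33, 50.82, 36.21, 0.00 cfs.
The maximum is 99.94 cfs, occurring at the reading for t = 30 h.

Q_p = 99.94 cfs at t = 30 h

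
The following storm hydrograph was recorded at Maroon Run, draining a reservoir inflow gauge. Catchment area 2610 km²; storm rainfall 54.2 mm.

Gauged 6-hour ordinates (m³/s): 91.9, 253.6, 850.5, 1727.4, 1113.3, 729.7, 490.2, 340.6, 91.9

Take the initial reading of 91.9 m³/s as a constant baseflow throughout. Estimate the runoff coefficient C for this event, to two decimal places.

ΣQ_DR = 4862 m³/s; V = ΣQ_DR·Δt = 1.050 × 10^8 m³.
Runoff depth d = V / A = 40.24 mm.
C = d / P = 40.24 / 54.2 = 0.74.

C ≈ 0.74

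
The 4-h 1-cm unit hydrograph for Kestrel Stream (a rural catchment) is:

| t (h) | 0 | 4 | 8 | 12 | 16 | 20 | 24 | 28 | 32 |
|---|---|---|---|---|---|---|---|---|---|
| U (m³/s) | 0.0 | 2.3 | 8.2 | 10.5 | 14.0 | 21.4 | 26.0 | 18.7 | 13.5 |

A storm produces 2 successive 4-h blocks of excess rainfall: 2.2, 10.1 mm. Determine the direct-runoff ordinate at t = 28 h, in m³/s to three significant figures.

By discrete convolution, Q_j = Σ (P_i / 10 mm) · U_{j−i}.
At t = 28 h (j=7): Q = (2.2/10)·18.7 + (10.1/10)·26.0 = 30.4 m³/s.

Q ≈ 30.4 m³/s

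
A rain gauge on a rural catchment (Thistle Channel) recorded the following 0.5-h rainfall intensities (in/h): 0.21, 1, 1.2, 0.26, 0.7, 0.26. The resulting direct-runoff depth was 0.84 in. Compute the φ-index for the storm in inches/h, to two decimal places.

φ ≈ 0.41 in/h

Only the 3 blocks with intensity above φ contribute runoff: 1, 1.2, 0.7 in/h.
Σ(I−φ)·Δt = d  ⇒  (1+1.2+0.7 − 3φ)·0.5 = 0.84
φ = (2.900 − 0.84/0.5) / 3 = 0.41 in/h.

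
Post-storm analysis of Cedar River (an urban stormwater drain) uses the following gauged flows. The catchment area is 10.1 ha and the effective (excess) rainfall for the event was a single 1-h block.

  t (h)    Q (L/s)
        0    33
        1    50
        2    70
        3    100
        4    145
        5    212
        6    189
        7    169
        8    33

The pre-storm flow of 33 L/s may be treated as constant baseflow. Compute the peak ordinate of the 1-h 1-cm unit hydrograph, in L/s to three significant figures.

U_p ≈ 71.3 L/s

Direct runoff: 0.0, 17.0, 37.0, 67.0, 112.0, 179.0, 156.0, 136.0, 0.0 L/s; ΣQ_DR = 704.0 L/s, peak = 179.0 L/s.
Runoff depth d = ΣQ_DR·Δt / A = 704.0 × 3600 / (10.1 ha) = 25.09 mm.
The 1-cm UH is the DRH scaled by (10 mm)/d, so U_p = 179.0 × 10/25.09 = 71.3 L/s.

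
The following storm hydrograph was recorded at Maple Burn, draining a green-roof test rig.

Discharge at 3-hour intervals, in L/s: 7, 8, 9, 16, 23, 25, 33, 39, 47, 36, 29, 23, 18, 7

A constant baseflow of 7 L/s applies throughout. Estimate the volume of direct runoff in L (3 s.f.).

Direct-runoff ordinates (Q − Q_b): 0.0, 1.0, 2.0, 9.0, 16.0, 18.0, 26.0, 32.0, 40.0, 29.0, 22.0, 16.0, 11.0, 0.0 L/s.
ΣQ_DR = 222.0 L/s.
With Δt = 3 h = 10800 s, V = ΣQ_DR · Δt = 222.0 × 10800 = 2.40 × 10^6 L.

V ≈ 2.40 × 10^6 L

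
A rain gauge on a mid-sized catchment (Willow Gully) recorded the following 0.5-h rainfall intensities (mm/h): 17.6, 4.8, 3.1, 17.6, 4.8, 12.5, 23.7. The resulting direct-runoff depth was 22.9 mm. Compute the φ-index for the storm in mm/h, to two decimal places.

Only the 4 blocks with intensity above φ contribute runoff: 17.6, 17.6, 12.5, 23.7 mm/h.
Σ(I−φ)·Δt = d  ⇒  (17.6+17.6+12.5+23.7 − 4φ)·0.5 = 22.9
φ = (71.40 − 22.9/0.5) / 4 = 6.40 mm/h.

φ ≈ 6.40 mm/h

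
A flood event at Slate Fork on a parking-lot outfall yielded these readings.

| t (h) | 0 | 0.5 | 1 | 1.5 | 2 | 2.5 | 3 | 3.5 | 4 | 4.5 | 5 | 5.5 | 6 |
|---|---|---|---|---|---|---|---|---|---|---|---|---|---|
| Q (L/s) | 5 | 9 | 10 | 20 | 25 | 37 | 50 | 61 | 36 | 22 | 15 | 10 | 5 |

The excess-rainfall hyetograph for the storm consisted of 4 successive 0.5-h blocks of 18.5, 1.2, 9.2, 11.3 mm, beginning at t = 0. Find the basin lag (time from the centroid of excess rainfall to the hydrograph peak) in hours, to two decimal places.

t_L ≈ 2.58 h

Centroid of excess rainfall: t_c = Σ P_i·t̄_i / ΣP_i = 0.9154 h (block centres at 0.25, 0.75, 1.25, 1.75 h).
Hydrograph peak occurs at t = 3.5 h, so basin lag t_L = 3.5 − 0.9154 = 2.58 h.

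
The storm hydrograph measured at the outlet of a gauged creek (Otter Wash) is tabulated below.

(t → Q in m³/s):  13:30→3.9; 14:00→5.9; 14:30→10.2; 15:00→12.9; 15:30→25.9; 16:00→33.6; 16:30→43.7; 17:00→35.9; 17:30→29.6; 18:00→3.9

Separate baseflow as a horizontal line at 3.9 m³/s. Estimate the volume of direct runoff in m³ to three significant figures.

Direct-runoff ordinates (Q − Q_b): 0.0, 2.0, 6.3, 9.0, 22.0, 29.7, 39.8, 32.0, 25.7, 0.0 m³/s.
ΣQ_DR = 166.5 m³/s.
With Δt = 0.5 h = 1800 s, V = ΣQ_DR · Δt = 166.5 × 1800 = 3.00 × 10^5 m³.

V ≈ 3.00 × 10^5 m³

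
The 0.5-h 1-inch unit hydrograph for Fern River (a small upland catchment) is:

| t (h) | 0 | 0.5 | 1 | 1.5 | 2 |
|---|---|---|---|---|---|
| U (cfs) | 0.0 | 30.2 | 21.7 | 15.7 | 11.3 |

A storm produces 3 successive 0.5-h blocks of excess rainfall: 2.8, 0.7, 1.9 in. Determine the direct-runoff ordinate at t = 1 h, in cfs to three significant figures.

Q ≈ 81.9 cfs

By discrete convolution, Q_j = Σ (P_i / 1 in) · U_{j−i}.
At t = 1 h (j=2): Q = (2.8/1)·21.7 + (0.7/1)·30.2 + (1.9/1)·0.0 = 81.9 cfs.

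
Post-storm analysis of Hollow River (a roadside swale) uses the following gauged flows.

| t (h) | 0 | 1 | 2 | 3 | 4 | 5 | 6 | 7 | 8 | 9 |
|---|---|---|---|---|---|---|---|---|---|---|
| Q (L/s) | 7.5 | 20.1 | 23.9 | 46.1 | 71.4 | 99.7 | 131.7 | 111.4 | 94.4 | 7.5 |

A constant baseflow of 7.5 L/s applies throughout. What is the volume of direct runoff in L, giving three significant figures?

V ≈ 1.94 × 10^6 L

Direct-runoff ordinates (Q − Q_b): 0.0, 12.6, 16.4, 38.6, 63.9, 92.2, 124.2, 103.9, 86.9, 0.0 L/s.
ΣQ_DR = 538.7 L/s.
With Δt = 1 h = 3600 s, V = ΣQ_DR · Δt = 538.7 × 3600 = 1.94 × 10^6 L.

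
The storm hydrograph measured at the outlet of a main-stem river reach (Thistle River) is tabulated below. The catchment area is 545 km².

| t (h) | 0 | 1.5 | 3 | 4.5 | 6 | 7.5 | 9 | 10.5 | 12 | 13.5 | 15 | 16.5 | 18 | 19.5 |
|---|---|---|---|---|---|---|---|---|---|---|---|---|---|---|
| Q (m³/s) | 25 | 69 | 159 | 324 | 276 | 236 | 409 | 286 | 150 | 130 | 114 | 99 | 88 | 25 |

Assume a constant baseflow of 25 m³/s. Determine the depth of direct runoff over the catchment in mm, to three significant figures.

Direct runoff: 0.0, 44.0, 134.0, 299.0, 251.0, 211.0, 384.0, 261.0, 125.0, 105.0, 89.0, 74.0, 63.0, 0.0 m³/s; ΣQ_DR = 2040 m³/s.
V = ΣQ_DR · Δt = 2040 × 5400 s = 1.102 × 10^7 m³.
Over A = 545 km², depth = V / A = 20.2 mm.

d ≈ 20.2 mm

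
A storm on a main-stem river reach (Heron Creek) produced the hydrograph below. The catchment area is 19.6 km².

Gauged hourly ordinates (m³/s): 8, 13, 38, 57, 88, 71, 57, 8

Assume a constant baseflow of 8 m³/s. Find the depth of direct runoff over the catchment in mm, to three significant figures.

d ≈ 50.7 mm

Direct runoff: 0.0, 5.0, 30.0, 49.0, 80.0, 63.0, 49.0, 0.0 m³/s; ΣQ_DR = 276.0 m³/s.
V = ΣQ_DR · Δt = 276.0 × 3600 s = 9.936 × 10^5 m³.
Over A = 19.6 km², depth = V / A = 50.7 mm.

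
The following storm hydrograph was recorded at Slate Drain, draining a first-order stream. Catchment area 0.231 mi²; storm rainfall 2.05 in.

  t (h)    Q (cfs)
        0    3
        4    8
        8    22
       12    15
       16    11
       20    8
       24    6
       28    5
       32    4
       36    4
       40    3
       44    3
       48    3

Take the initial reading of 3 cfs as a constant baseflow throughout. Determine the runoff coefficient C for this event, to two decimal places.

ΣQ_DR = 56.00 cfs; V = ΣQ_DR·Δt = 8.064 × 10^5 ft³.
Runoff depth d = V / A = 1.503 in.
C = d / P = 1.503 / 2.05 = 0.73.

C ≈ 0.73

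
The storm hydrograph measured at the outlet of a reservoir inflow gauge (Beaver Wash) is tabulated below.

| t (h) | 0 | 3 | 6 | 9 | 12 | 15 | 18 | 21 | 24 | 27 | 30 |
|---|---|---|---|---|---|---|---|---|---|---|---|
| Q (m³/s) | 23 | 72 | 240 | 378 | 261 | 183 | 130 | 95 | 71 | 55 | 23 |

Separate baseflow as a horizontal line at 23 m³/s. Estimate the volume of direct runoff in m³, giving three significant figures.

Direct-runoff ordinates (Q − Q_b): 0.0, 49.0, 217.0, 355.0, 238.0, 160.0, 107.0, 72.0, 48.0, 32.0, 0.0 m³/s.
ΣQ_DR = 1278 m³/s.
With Δt = 3 h = 10800 s, V = ΣQ_DR · Δt = 1278 × 10800 = 1.38 × 10^7 m³.

V ≈ 1.38 × 10^7 m³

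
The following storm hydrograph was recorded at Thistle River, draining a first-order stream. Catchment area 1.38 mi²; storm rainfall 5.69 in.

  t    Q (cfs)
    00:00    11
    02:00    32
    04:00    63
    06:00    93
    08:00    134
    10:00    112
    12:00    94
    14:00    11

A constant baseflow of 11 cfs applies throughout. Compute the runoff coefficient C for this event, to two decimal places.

C ≈ 0.18

ΣQ_DR = 462.0 cfs; V = ΣQ_DR·Δt = 3.326 × 10^6 ft³.
Runoff depth d = V / A = 1.038 in.
C = d / P = 1.038 / 5.69 = 0.18.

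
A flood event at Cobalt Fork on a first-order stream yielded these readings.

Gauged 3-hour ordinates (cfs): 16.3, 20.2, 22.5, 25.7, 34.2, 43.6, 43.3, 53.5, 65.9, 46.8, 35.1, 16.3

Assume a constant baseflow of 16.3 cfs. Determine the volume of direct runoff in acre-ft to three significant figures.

Direct-runoff ordinates (Q − Q_b): 0.0, 3.9, 6.2, 9.4, 17.9, 27.3, 27.0, 37.2, 49.6, 30.5, 18.8, 0.0 cfs.
ΣQ_DR = 227.8 cfs.
With Δt = 3 h = 10800 s, V = ΣQ_DR · Δt = 227.8 × 10800 = 2.46 × 10^6 ft³ = 56.5 acre-ft.

V ≈ 56.5 acre-ft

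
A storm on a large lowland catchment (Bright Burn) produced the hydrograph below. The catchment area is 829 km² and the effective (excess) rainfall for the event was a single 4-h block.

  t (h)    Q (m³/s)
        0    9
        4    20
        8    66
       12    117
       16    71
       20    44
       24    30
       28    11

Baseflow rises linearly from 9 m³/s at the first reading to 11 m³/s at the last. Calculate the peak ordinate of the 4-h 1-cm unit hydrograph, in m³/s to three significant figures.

U_p ≈ 214 m³/s

Direct runoff: 0.00, 10.71, 56.43, 107.14, 60.86, 33.57, 19.29, 0.00 m³/s; ΣQ_DR = 288.0 m³/s, peak = 107.14 m³/s.
Runoff depth d = ΣQ_DR·Δt / A = 288.0 × 14400 / (829 km²) = 5.003 mm.
The 1-cm UH is the DRH scaled by (10 mm)/d, so U_p = 107.14 × 10/5.003 = 214 m³/s.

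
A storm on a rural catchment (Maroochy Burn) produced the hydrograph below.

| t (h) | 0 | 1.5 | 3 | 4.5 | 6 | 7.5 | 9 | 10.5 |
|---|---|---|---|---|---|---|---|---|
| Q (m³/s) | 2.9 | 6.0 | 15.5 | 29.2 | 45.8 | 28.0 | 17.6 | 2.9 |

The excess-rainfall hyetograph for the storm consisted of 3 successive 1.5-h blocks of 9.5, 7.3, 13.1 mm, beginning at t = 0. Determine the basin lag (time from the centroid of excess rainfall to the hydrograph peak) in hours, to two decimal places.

t_L ≈ 3.57 h

Centroid of excess rainfall: t_c = Σ P_i·t̄_i / ΣP_i = 2.4306 h (block centres at 0.75, 2.25, 3.75 h).
Hydrograph peak occurs at t = 6 h, so basin lag t_L = 6 − 2.4306 = 3.57 h.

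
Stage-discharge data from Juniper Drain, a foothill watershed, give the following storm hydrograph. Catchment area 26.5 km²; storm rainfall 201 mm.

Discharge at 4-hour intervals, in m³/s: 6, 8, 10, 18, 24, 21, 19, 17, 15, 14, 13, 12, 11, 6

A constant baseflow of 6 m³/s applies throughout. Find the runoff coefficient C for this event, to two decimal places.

C ≈ 0.30

ΣQ_DR = 110.0 m³/s; V = ΣQ_DR·Δt = 1.584 × 10^6 m³.
Runoff depth d = V / A = 59.77 mm.
C = d / P = 59.77 / 201 = 0.30.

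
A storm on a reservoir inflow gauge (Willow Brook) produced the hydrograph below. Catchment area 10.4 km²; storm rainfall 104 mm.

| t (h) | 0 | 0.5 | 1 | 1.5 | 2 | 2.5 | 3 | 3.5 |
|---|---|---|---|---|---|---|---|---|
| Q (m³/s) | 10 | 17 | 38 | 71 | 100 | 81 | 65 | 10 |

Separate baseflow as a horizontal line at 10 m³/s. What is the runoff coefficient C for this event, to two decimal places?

ΣQ_DR = 312.0 m³/s; V = ΣQ_DR·Δt = 5.616 × 10^5 m³.
Runoff depth d = V / A = 54.00 mm.
C = d / P = 54.00 / 104 = 0.52.

C ≈ 0.52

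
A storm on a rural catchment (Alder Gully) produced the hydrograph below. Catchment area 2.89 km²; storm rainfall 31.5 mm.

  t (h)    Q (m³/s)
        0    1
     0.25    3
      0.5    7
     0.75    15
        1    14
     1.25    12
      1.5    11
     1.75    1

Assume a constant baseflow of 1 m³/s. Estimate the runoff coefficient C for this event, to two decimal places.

C ≈ 0.55

ΣQ_DR = 56.00 m³/s; V = ΣQ_DR·Δt = 50400 m³.
Runoff depth d = V / A = 17.44 mm.
C = d / P = 17.44 / 31.5 = 0.55.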